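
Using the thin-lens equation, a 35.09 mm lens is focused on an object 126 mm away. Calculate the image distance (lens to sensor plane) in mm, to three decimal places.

1/dᵢ = 1/f − 1/dₒ = 1/35.09 − 1/126 = 0.0205616 mm⁻¹.
dᵢ = 1/0.0205616 ≈ 48.6343 mm.

48.634 mm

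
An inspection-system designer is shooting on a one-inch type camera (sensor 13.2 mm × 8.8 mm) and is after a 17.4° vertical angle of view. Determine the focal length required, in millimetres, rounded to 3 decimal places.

28.754 mm

From α = 2·arctan(h/2f) we get f = h / (2·tan(α/2)).
With h = 8.8 mm and α/2 = 8.7°, tan(α/2) ≈ 0.15302, so f ≈ 8.8 / 0.30604 ≈ 28.7541 mm.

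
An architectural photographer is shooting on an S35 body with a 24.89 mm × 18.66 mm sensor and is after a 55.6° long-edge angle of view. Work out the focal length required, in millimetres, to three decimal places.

23.604 mm

From α = 2·arctan(w/2f) we get f = w / (2·tan(α/2)).
With w = 24.89 mm and α/2 = 27.8°, tan(α/2) ≈ 0.52724, so f ≈ 24.89 / 1.05448 ≈ 23.6040 mm.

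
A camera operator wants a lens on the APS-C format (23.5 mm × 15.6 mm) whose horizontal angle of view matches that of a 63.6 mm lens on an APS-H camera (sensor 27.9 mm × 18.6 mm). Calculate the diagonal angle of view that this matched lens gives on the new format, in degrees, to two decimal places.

Equal horizontal AOV ⇒ f₂ = f₁ · 23.5/27.9 = 63.6 × 0.84229 ≈ 53.5699 mm.
Sensor diagonal = √(23.5² + 15.6²) = √795.6100 ≈ 28.2066 mm.
Diagonal AOV on the new format = 2·arctan(28.2066 / (2 × 53.5699)) = 2·arctan(0.26327) ≈ 29.4990°.

29.50°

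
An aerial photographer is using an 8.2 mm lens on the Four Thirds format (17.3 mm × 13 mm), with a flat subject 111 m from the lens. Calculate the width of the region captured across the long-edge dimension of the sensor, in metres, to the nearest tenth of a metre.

234.2 m

dₒ: 111 m = 111000 mm.
Similar triangles through the lens centre give W/dₒ = w/dᵢ; with 1/f = 1/dₒ + 1/dᵢ this gives W = w·(dₒ − f)/f.
W = 17.3 mm × (111000 − 8.2) / 8.2 = 17.3 × 13535.5854 ≈ 234165.627 mm = 234.166 m.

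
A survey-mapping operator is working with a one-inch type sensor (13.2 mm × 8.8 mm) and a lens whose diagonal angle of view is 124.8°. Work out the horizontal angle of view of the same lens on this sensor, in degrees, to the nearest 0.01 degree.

115.72°

Sensor diagonal = √(13.2² + 8.8²) = √251.6800 ≈ 15.8644 mm.
From the diagonal AOV: f = 15.8644 / (2·tan(62.4°)) = 15.8644 / 3.82565 ≈ 4.1469 mm.
Horizontal AOV = 2·arctan(13.2 / (2 × 4.1469)) = 2·arctan(1.59157) ≈ 115.7167°.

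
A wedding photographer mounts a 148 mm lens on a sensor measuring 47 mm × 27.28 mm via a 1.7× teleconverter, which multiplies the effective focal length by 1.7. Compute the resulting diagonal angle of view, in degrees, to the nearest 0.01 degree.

Effective focal length f = 148 × 1.7 = 251.6 mm.
Sensor diagonal = √(47² + 27.28²) = √2953.1984 ≈ 54.3433 mm.
α = 2·arctan(54.343 / (2 × 251.6)) = 2·arctan(0.10800) ≈ 12.3276°.

12.33°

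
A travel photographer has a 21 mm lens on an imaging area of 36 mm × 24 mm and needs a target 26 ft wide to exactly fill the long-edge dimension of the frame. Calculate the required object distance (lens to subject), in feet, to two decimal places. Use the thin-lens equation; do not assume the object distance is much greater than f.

W: 26 ft × 304.8 mm/ft = 7924.80 mm.
Magnification m = w/W = dᵢ/dₒ; combined with 1/f = 1/dₒ + 1/dᵢ this gives dₒ = f·(1 + W/w).
dₒ = 21 mm × (1 + 7924.8/36) = 21 × 221.1333 ≈ 4643.800 mm = 4643.800/304.8 ft = 15.2356 ft.

15.24 ft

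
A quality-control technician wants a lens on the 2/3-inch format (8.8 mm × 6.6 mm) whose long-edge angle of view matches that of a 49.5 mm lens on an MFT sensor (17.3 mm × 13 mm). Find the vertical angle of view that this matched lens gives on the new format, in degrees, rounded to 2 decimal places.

14.93°

Equal long-edge AOV ⇒ f₂ = f₁ · 8.8/17.3 = 49.5 × 0.50867 ≈ 25.1792 mm.
Vertical AOV on the new format = 2·arctan(6.6 / (2 × 25.1792)) = 2·arctan(0.13106) ≈ 14.9333°.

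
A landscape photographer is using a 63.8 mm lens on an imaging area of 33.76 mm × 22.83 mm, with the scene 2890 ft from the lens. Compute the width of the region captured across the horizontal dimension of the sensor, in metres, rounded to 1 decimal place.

dₒ: 2890 ft × 304.8 mm/ft = 880871.97 mm.
Similar triangles through the lens centre give W/dₒ = w/dᵢ; with 1/f = 1/dₒ + 1/dᵢ this gives W = w·(dₒ − f)/f.
W = 33.76 mm × (880872 − 63.8) / 63.8 = 33.76 × 13805.7707 ≈ 466082.819 mm = 466.083 m.

466.1 m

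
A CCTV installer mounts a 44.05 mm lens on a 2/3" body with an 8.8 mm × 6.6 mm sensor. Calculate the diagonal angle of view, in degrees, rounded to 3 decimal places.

14.234°

Sensor diagonal = √(8.8² + 6.6²) = √121.0000 ≈ 11.0000 mm.
Angle of view α = 2·arctan(d/2f) with d = 11.0000 mm and f = 44.05 mm.
d/2f = 0.12486; arctan(0.12486) ≈ 7.1170°, so α ≈ 14.2340°.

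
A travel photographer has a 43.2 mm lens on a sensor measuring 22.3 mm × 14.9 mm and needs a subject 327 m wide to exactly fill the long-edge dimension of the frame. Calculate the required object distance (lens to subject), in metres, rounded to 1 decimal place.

W: 327 m = 327000 mm.
Magnification m = w/W = dᵢ/dₒ; combined with 1/f = 1/dₒ + 1/dᵢ this gives dₒ = f·(1 + W/w).
dₒ = 43.2 mm × (1 + 327000/22.3) = 43.2 × 14664.6771 ≈ 633514.052 mm = 633.514 m.

633.5 m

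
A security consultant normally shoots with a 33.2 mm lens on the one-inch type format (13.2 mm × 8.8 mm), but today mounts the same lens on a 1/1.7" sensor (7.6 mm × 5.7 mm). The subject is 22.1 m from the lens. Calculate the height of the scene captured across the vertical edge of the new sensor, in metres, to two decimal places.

The focal length stays 33.2 mm; the relevant sensor dimension is now h = 5.7 mm. Object distance dₒ = 22.1 m = 22100 mm.
Thin-lens field height W = h·(dₒ − f)/f = 5.7 × (22100 − 33.2)/33.2 ≈ 3788.577 mm = 3.78858 m.

3.79 m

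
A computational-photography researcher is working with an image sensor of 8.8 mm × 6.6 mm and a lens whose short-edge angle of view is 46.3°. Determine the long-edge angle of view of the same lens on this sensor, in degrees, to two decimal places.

From the short-edge AOV: f = 6.6 / (2·tan(23.15°)) = 6.6 / 0.85514 ≈ 7.7181 mm.
Long-edge AOV = 2·arctan(8.8 / (2 × 7.7181)) = 2·arctan(0.57009) ≈ 59.3741°.

59.37°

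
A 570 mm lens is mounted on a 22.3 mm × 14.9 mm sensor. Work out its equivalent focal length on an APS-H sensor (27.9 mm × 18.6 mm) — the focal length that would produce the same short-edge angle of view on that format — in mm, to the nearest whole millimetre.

Equal angle of view means equal height/f ratio, so f₂ = f₁ · (height₂/height₁) = 570 × 18.6/14.9.
f₂ = 570 × 1.24832 ≈ 711.544 mm.

712 mm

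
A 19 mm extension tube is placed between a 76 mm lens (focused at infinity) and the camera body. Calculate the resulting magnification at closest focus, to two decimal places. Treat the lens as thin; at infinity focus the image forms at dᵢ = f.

0.25×

The tube moves the image plane from f to f + e, so dᵢ = 76 + 19 = 95 mm. Focus is achieved when 1/f = 1/dₒ + 1/dᵢ, giving dₒ = 1/(1/f − 1/(f+e)).
Magnification m = dᵢ/dₒ = (f+e)·(1/f − 1/(f+e)) = e/f = 19/76 ≈ 0.2500.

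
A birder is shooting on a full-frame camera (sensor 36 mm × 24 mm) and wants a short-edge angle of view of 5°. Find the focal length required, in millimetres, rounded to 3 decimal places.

From α = 2·arctan(h/2f) we get f = h / (2·tan(α/2)).
With h = 24 mm and α/2 = 2.5°, tan(α/2) ≈ 0.04366, so f ≈ 24 / 0.08732 ≈ 274.8452 mm.

274.845 mm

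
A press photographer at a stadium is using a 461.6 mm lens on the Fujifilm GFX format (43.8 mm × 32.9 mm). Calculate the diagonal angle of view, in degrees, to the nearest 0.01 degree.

Sensor diagonal = √(43.8² + 32.9²) = √3000.8500 ≈ 54.7800 mm.
Angle of view α = 2·arctan(d/2f) with d = 54.7800 mm and f = 461.6 mm.
d/2f = 0.05934; arctan(0.05934) ≈ 3.3958°, so α ≈ 6.7916°.

6.79°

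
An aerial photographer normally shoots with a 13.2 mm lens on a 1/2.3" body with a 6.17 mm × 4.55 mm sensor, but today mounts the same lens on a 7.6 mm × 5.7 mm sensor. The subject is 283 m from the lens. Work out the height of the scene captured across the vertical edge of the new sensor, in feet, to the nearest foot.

401 ft

The focal length stays 13.2 mm; the relevant sensor dimension is now h = 5.7 mm. Object distance dₒ = 283 m = 283000 mm.
Thin-lens field height W = h·(dₒ − f)/f = 5.7 × (283000 − 13.2)/13.2 ≈ 122198.845 mm = 122198.845/304.8 ft = 400.915 ft.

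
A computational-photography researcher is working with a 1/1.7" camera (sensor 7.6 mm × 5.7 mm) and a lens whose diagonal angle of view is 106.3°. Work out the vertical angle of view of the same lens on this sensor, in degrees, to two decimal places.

Sensor diagonal = √(7.6² + 5.7²) = √90.2500 ≈ 9.5000 mm.
From the diagonal AOV: f = 9.5000 / (2·tan(53.15°)) = 9.5000 / 2.66860 ≈ 3.5599 mm.
Vertical AOV = 2·arctan(5.7 / (2 × 3.5599)) = 2·arctan(0.80058) ≈ 77.3601°.

77.36°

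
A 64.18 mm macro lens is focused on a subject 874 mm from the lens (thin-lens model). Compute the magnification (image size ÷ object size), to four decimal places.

0.0793×

Thin lens: 1/f = 1/dₒ + 1/dᵢ → 1/dᵢ = 1/64.18 − 1/874 = 0.0144370 mm⁻¹, so dᵢ ≈ 69.2664 mm.
Magnification m = dᵢ/dₒ = 69.2664/874 ≈ 0.07925.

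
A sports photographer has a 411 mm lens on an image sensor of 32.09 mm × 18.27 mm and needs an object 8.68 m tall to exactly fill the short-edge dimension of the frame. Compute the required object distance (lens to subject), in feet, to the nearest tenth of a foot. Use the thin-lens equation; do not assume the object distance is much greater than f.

W: 8.68 m = 8680 mm.
Magnification m = h/W = dᵢ/dₒ; combined with 1/f = 1/dₒ + 1/dᵢ this gives dₒ = f·(1 + W/h).
dₒ = 411 mm × (1 + 8680/18.27) = 411 × 476.0958 ≈ 195675.368 mm = 195675.368/304.8 ft = 641.98 ft.

642.0 ft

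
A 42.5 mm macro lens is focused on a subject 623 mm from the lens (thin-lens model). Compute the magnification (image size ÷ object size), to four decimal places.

0.0732×

Thin lens: 1/f = 1/dₒ + 1/dᵢ → 1/dᵢ = 1/42.5 − 1/623 = 0.0219243 mm⁻¹, so dᵢ ≈ 45.6115 mm.
Magnification m = dᵢ/dₒ = 45.6115/623 ≈ 0.07321.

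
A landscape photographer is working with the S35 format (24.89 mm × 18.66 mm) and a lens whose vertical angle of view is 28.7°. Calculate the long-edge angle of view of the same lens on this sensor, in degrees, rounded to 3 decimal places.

37.683°

From the vertical AOV: f = 18.66 / (2·tan(14.35°)) = 18.66 / 0.51165 ≈ 36.4700 mm.
Long-edge AOV = 2·arctan(24.89 / (2 × 36.4700)) = 2·arctan(0.34124) ≈ 37.6833°.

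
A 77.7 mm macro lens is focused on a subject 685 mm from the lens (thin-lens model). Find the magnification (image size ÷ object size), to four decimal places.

Thin lens: 1/f = 1/dₒ + 1/dᵢ → 1/dᵢ = 1/77.7 − 1/685 = 0.0114102 mm⁻¹, so dᵢ ≈ 87.6412 mm.
Magnification m = dᵢ/dₒ = 87.6412/685 ≈ 0.12794.

0.1279×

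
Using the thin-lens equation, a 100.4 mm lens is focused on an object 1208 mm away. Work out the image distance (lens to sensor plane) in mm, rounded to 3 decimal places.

109.501 mm

1/dᵢ = 1/f − 1/dₒ = 1/100.4 − 1/1208 = 0.0091323 mm⁻¹.
dᵢ = 1/0.0091323 ≈ 109.5009 mm.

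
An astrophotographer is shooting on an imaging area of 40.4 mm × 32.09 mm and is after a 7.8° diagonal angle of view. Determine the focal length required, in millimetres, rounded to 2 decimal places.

Sensor diagonal = √(40.4² + 32.09²) = √2661.9281 ≈ 51.5939 mm.
From α = 2·arctan(d/2f) we get f = d / (2·tan(α/2)).
With d = 51.5939 mm and α/2 = 3.9°, tan(α/2) ≈ 0.06817, so f ≈ 51.5939 / 0.13635 ≈ 378.4031 mm.

378.40 mm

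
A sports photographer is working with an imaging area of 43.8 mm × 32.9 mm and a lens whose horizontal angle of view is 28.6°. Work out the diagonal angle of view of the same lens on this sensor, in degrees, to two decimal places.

35.36°

From the horizontal AOV: f = 43.8 / (2·tan(14.3°)) = 43.8 / 0.50979 ≈ 85.9171 mm.
Sensor diagonal = √(43.8² + 32.9²) = √3000.8500 ≈ 54.7800 mm.
Diagonal AOV = 2·arctan(54.7800 / (2 × 85.9171)) = 2·arctan(0.31880) ≈ 35.3641°.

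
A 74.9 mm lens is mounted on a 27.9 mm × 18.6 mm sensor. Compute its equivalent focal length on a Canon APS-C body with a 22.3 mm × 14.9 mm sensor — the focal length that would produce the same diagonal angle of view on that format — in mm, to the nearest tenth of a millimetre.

Sensor diagonal = √(27.9² + 18.6²) = √1124.3700 ≈ 33.5316 mm.
Sensor diagonal = √(22.3² + 14.9²) = √719.3000 ≈ 26.8198 mm.
Equal angle of view means equal diagonal/f ratio, so f₂ = f₁ · (diagonal₂/diagonal₁) = 74.9 × 26.8198/33.5316.
f₂ = 74.9 × 0.79984 ≈ 59.908 mm.

59.9 mm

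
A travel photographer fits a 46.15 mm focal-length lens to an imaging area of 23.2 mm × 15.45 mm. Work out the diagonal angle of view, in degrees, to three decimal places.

33.608°

Sensor diagonal = √(23.2² + 15.45²) = √776.9425 ≈ 27.8737 mm.
Angle of view α = 2·arctan(d/2f) with d = 27.8737 mm and f = 46.15 mm.
d/2f = 0.30199; arctan(0.30199) ≈ 16.8038°, so α ≈ 33.6076°.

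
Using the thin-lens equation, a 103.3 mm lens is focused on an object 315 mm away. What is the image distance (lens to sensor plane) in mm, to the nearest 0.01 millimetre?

1/dᵢ = 1/f − 1/dₒ = 1/103.3 − 1/315 = 0.0065059 mm⁻¹.
dᵢ = 1/0.0065059 ≈ 153.7057 mm.

153.71 mm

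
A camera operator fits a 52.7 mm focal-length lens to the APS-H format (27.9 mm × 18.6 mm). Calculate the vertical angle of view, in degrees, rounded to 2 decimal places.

Angle of view α = 2·arctan(h/2f) with h = 18.6 mm and f = 52.7 mm.
h/2f = 0.17647; arctan(0.17647) ≈ 10.0080°, so α ≈ 20.0160°.

20.02°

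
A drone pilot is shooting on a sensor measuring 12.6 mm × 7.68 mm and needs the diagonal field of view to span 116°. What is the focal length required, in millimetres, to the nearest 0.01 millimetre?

4.61 mm

Sensor diagonal = √(12.6² + 7.68²) = √217.7424 ≈ 14.7561 mm.
From α = 2·arctan(d/2f) we get f = d / (2·tan(α/2)).
With d = 14.7561 mm and α/2 = 58°, tan(α/2) ≈ 1.60033, so f ≈ 14.7561 / 3.20067 ≈ 4.6103 mm.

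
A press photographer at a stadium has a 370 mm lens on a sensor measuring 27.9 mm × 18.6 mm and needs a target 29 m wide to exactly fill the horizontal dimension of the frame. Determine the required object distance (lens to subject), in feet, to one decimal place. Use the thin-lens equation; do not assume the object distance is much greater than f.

1263.0 ft

W: 29 m = 29000 mm.
Magnification m = w/W = dᵢ/dₒ; combined with 1/f = 1/dₒ + 1/dᵢ this gives dₒ = f·(1 + W/w).
dₒ = 370 mm × (1 + 29000/27.9) = 370 × 1040.4265 ≈ 384957.814 mm = 384957.814/304.8 ft = 1262.98 ft.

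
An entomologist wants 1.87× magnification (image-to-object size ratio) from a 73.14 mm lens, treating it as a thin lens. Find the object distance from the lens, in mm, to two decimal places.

112.25 mm

With m = dᵢ/dₒ and 1/f = 1/dₒ + 1/dᵢ, substituting dᵢ = m·dₒ gives 1/f = (1 + 1/m)/dₒ, hence dₒ = f·(1 + 1/m).
dₒ = 73.14 × (1 + 1/1.87) = 73.14 × 1.53476 ≈ 112.252 mm.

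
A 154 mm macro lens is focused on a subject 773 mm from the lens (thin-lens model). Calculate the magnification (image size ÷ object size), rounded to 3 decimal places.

0.249×

Thin lens: 1/f = 1/dₒ + 1/dᵢ → 1/dᵢ = 1/154 − 1/773 = 0.0051998 mm⁻¹, so dᵢ ≈ 192.3134 mm.
Magnification m = dᵢ/dₒ = 192.3134/773 ≈ 0.24879.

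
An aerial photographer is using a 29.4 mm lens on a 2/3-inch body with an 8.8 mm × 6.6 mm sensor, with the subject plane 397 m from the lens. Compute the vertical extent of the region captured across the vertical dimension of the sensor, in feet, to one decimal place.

dₒ: 397 m = 397000 mm.
Similar triangles through the lens centre give W/dₒ = h/dᵢ; with 1/f = 1/dₒ + 1/dᵢ this gives W = h·(dₒ − f)/f.
W = 6.6 mm × (397000 − 29.4) / 29.4 = 6.6 × 13502.4014 ≈ 89115.849 mm = 89115.849/304.8 ft = 292.375 ft.

292.4 ft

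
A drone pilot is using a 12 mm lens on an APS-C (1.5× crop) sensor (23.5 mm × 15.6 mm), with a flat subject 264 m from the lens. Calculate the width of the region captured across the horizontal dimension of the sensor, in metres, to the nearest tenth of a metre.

dₒ: 264 m = 264000 mm.
Similar triangles through the lens centre give W/dₒ = w/dᵢ; with 1/f = 1/dₒ + 1/dᵢ this gives W = w·(dₒ − f)/f.
W = 23.5 mm × (264000 − 12) / 12 = 23.5 × 21999.0000 ≈ 516976.500 mm = 516.976 m.

517.0 m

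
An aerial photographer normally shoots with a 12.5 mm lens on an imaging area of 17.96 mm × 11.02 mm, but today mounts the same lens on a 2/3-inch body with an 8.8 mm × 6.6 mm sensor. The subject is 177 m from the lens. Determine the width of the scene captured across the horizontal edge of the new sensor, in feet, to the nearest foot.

The focal length stays 12.5 mm; the relevant sensor dimension is now w = 8.8 mm. Object distance dₒ = 177 m = 177000 mm.
Thin-lens field width W = w·(dₒ − f)/f = 8.8 × (177000 − 12.5)/12.5 ≈ 124599.200 mm = 124599.200/304.8 ft = 408.79 ft.

409 ft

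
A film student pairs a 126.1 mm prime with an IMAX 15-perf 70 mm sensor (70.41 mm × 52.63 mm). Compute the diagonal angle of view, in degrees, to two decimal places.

38.43°

Sensor diagonal = √(70.41² + 52.63²) = √7727.4850 ≈ 87.9061 mm.
Angle of view α = 2·arctan(d/2f) with d = 87.9061 mm and f = 126.1 mm.
d/2f = 0.34856; arctan(0.34856) ≈ 19.2164°, so α ≈ 38.4327°.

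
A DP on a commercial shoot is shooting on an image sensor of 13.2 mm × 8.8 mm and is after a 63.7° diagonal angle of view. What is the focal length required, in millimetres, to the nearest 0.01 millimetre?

12.77 mm

Sensor diagonal = √(13.2² + 8.8²) = √251.6800 ≈ 15.8644 mm.
From α = 2·arctan(d/2f) we get f = d / (2·tan(α/2)).
With d = 15.8644 mm and α/2 = 31.85°, tan(α/2) ≈ 0.62124, so f ≈ 15.8644 / 1.24247 ≈ 12.7685 mm.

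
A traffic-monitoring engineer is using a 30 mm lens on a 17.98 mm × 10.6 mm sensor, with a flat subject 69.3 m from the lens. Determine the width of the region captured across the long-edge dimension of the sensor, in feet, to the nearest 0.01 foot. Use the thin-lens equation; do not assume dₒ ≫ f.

136.21 ft

dₒ: 69.3 m = 69300 mm.
Similar triangles through the lens centre give W/dₒ = w/dᵢ; with 1/f = 1/dₒ + 1/dᵢ this gives W = w·(dₒ − f)/f.
W = 17.98 mm × (69300 − 30) / 30 = 17.98 × 2309.0000 ≈ 41515.820 mm = 41515.820/304.8 ft = 136.207 ft.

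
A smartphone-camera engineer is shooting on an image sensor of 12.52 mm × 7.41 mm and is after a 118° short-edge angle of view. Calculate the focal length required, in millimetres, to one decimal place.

From α = 2·arctan(h/2f) we get f = h / (2·tan(α/2)).
With h = 7.41 mm and α/2 = 59°, tan(α/2) ≈ 1.66428, so f ≈ 7.41 / 3.32856 ≈ 2.2262 mm.

2.2 mm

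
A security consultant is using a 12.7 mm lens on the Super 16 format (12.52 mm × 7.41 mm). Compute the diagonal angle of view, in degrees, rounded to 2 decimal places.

Sensor diagonal = √(12.52² + 7.41²) = √211.6585 ≈ 14.5485 mm.
Angle of view α = 2·arctan(d/2f) with d = 14.5485 mm and f = 12.7 mm.
d/2f = 0.57278; arctan(0.57278) ≈ 29.8030°, so α ≈ 59.6060°.

59.61°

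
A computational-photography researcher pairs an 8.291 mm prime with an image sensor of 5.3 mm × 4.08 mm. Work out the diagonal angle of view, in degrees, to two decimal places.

43.93°

Sensor diagonal = √(5.3² + 4.08²) = √44.7364 ≈ 6.6885 mm.
Angle of view α = 2·arctan(d/2f) with d = 6.6885 mm and f = 8.291 mm.
d/2f = 0.40336; arctan(0.40336) ≈ 21.9672°, so α ≈ 43.9344°.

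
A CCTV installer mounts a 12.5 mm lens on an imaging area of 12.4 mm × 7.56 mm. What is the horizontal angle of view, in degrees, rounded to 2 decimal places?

52.76°

Angle of view α = 2·arctan(w/2f) with w = 12.4 mm and f = 12.5 mm.
w/2f = 0.49600; arctan(0.49600) ≈ 26.3814°, so α ≈ 52.7628°.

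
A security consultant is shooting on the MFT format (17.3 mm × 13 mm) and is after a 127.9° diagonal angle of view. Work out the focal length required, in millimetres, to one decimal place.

5.3 mm

Sensor diagonal = √(17.3² + 13²) = √468.2900 ≈ 21.6400 mm.
From α = 2·arctan(d/2f) we get f = d / (2·tan(α/2)).
With d = 21.6400 mm and α/2 = 63.95°, tan(α/2) ≈ 2.04577, so f ≈ 21.6400 / 4.09154 ≈ 5.2890 mm.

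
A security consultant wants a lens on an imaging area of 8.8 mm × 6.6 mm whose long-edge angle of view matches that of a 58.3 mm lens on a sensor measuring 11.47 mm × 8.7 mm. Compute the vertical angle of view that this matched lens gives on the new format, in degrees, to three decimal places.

8.439°

Equal long-edge AOV ⇒ f₂ = f₁ · 8.8/11.47 = 58.3 × 0.76722 ≈ 44.7289 mm.
Vertical AOV on the new format = 2·arctan(6.6 / (2 × 44.7289)) = 2·arctan(0.07378) ≈ 8.4390°.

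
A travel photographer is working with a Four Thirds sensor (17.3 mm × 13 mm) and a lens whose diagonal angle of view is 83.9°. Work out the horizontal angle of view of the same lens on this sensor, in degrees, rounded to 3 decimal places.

71.399°

Sensor diagonal = √(17.3² + 13²) = √468.2900 ≈ 21.6400 mm.
From the diagonal AOV: f = 21.6400 / (2·tan(41.95°)) = 21.6400 / 1.79765 ≈ 12.0379 mm.
Horizontal AOV = 2·arctan(17.3 / (2 × 12.0379)) = 2·arctan(0.71856) ≈ 71.3991°.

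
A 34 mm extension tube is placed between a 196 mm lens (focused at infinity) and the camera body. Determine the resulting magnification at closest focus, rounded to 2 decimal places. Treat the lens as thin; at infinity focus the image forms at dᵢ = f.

The tube moves the image plane from f to f + e, so dᵢ = 196 + 34 = 230 mm. Focus is achieved when 1/f = 1/dₒ + 1/dᵢ, giving dₒ = 1/(1/f − 1/(f+e)).
Magnification m = dᵢ/dₒ = (f+e)·(1/f − 1/(f+e)) = e/f = 34/196 ≈ 0.1735.

0.17×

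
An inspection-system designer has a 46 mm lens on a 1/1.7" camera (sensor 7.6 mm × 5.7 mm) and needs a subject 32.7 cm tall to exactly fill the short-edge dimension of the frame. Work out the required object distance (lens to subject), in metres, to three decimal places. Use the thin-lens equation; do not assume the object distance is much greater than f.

2.685 m

W: 32.7 cm = 327 mm.
Magnification m = h/W = dᵢ/dₒ; combined with 1/f = 1/dₒ + 1/dᵢ this gives dₒ = f·(1 + W/h).
dₒ = 46 mm × (1 + 327/5.7) = 46 × 58.3684 ≈ 2684.947 mm = 2.68495 m.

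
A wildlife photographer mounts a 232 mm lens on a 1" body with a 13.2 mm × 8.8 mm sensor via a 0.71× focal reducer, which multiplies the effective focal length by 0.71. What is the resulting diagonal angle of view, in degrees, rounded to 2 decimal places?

5.51°

Effective focal length f = 232 × 0.71 = 164.72 mm.
Sensor diagonal = √(13.2² + 8.8²) = √251.6800 ≈ 15.8644 mm.
α = 2·arctan(15.864 / (2 × 164.72)) = 2·arctan(0.04816) ≈ 5.5140°.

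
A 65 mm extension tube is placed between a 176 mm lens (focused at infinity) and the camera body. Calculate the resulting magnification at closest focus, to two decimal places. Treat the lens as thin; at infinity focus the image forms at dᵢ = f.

0.37×

The tube moves the image plane from f to f + e, so dᵢ = 176 + 65 = 241 mm. Focus is achieved when 1/f = 1/dₒ + 1/dᵢ, giving dₒ = 1/(1/f − 1/(f+e)).
Magnification m = dᵢ/dₒ = (f+e)·(1/f − 1/(f+e)) = e/f = 65/176 ≈ 0.3693.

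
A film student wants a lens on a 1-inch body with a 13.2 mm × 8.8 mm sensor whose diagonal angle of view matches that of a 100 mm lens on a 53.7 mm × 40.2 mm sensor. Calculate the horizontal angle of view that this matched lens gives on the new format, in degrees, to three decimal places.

31.186°

Sensor diagonal = √(53.7² + 40.2²) = √4499.7300 ≈ 67.0800 mm.
Sensor diagonal = √(13.2² + 8.8²) = √251.6800 ≈ 15.8644 mm.
Equal diagonal AOV ⇒ f₂ = f₁ · 15.8644/67.0800 = 100 × 0.23650 ≈ 23.6500 mm.
Horizontal AOV on the new format = 2·arctan(13.2 / (2 × 23.6500)) = 2·arctan(0.27907) ≈ 31.1856°.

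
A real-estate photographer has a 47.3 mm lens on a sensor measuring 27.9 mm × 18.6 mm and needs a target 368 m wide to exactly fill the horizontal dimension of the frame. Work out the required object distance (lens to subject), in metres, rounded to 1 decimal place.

W: 368 m = 368000 mm.
Magnification m = w/W = dᵢ/dₒ; combined with 1/f = 1/dₒ + 1/dᵢ this gives dₒ = f·(1 + W/w).
dₒ = 47.3 mm × (1 + 368000/27.9) = 47.3 × 13190.9642 ≈ 623932.605 mm = 623.933 m.

623.9 m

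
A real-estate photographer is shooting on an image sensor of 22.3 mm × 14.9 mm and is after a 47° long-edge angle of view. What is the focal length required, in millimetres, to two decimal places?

From α = 2·arctan(w/2f) we get f = w / (2·tan(α/2)).
With w = 22.3 mm and α/2 = 23.5°, tan(α/2) ≈ 0.43481, so f ≈ 22.3 / 0.86962 ≈ 25.6432 mm.

25.64 mm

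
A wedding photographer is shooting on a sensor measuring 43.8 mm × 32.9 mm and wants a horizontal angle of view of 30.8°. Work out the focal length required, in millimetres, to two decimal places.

From α = 2·arctan(w/2f) we get f = w / (2·tan(α/2)).
With w = 43.8 mm and α/2 = 15.4°, tan(α/2) ≈ 0.27545, so f ≈ 43.8 / 0.55089 ≈ 79.5074 mm.

79.51 mm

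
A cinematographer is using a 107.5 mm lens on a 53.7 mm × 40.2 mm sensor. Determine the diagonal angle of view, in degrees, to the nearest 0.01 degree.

34.66°

Sensor diagonal = √(53.7² + 40.2²) = √4499.7300 ≈ 67.0800 mm.
Angle of view α = 2·arctan(d/2f) with d = 67.0800 mm and f = 107.5 mm.
d/2f = 0.31200; arctan(0.31200) ≈ 17.3279°, so α ≈ 34.6559°.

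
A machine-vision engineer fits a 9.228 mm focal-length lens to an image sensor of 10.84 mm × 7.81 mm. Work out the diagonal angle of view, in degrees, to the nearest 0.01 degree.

Sensor diagonal = √(10.84² + 7.81²) = √178.5017 ≈ 13.3605 mm.
Angle of view α = 2·arctan(d/2f) with d = 13.3605 mm and f = 9.228 mm.
d/2f = 0.72391; arctan(0.72391) ≈ 35.9011°, so α ≈ 71.8022°.

71.80°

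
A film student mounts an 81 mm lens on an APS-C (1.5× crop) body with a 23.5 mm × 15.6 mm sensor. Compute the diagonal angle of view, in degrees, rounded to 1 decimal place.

Sensor diagonal = √(23.5² + 15.6²) = √795.6100 ≈ 28.2066 mm.
Angle of view α = 2·arctan(d/2f) with d = 28.2066 mm and f = 81 mm.
d/2f = 0.17411; arctan(0.17411) ≈ 9.8770°, so α ≈ 19.7540°.

19.8°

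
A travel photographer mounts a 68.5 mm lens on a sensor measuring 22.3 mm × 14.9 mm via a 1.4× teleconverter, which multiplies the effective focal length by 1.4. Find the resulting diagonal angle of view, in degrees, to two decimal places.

15.92°

Effective focal length f = 68.5 × 1.4 = 95.9 mm.
Sensor diagonal = √(22.3² + 14.9²) = √719.3000 ≈ 26.8198 mm.
α = 2·arctan(26.820 / (2 × 95.9)) = 2·arctan(0.13983) ≈ 15.9203°.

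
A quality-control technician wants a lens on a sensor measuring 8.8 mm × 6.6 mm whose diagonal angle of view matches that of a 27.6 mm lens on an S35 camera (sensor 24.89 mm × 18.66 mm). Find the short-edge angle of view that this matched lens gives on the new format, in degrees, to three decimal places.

Sensor diagonal = √(24.89² + 18.66²) = √967.7077 ≈ 31.1080 mm.
Sensor diagonal = √(8.8² + 6.6²) = √121.0000 ≈ 11.0000 mm.
Equal diagonal AOV ⇒ f₂ = f₁ · 11.0000/31.1080 = 27.6 × 0.35361 ≈ 9.7595 mm.
Short-edge AOV on the new format = 2·arctan(6.6 / (2 × 9.7595)) = 2·arctan(0.33813) ≈ 37.3639°.

37.364°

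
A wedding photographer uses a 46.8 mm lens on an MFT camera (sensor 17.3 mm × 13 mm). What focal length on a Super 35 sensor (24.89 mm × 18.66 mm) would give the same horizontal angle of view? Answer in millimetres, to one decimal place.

67.3 mm

Equal angle of view means equal width/f ratio, so f₂ = f₁ · (width₂/width₁) = 46.8 × 24.89/17.3.
f₂ = 46.8 × 1.43873 ≈ 67.332 mm.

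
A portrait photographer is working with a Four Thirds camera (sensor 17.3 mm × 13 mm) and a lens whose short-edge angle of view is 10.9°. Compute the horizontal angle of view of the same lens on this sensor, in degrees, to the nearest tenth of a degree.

From the short-edge AOV: f = 13 / (2·tan(5.45°)) = 13 / 0.19082 ≈ 68.1282 mm.
Horizontal AOV = 2·arctan(17.3 / (2 × 68.1282)) = 2·arctan(0.12697) ≈ 14.4719°.

14.5°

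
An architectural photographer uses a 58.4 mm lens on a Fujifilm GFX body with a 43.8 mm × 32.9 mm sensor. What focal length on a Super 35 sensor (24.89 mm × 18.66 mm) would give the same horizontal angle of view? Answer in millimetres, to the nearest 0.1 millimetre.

Equal angle of view means equal width/f ratio, so f₂ = f₁ · (width₂/width₁) = 58.4 × 24.89/43.8.
f₂ = 58.4 × 0.56826 ≈ 33.187 mm.

33.2 mm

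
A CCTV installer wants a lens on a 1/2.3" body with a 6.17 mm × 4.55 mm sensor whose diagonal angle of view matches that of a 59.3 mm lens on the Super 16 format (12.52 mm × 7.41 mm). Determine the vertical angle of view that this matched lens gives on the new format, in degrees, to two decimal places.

Sensor diagonal = √(12.52² + 7.41²) = √211.6585 ≈ 14.5485 mm.
Sensor diagonal = √(6.17² + 4.55²) = √58.7714 ≈ 7.6663 mm.
Equal diagonal AOV ⇒ f₂ = f₁ · 7.6663/14.5485 = 59.3 × 0.52694 ≈ 31.2478 mm.
Vertical AOV on the new format = 2·arctan(4.55 / (2 × 31.2478)) = 2·arctan(0.07281) ≈ 8.3282°.

8.33°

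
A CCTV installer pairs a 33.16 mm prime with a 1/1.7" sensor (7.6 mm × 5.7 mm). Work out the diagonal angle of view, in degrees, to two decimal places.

16.30°

Sensor diagonal = √(7.6² + 5.7²) = √90.2500 ≈ 9.5000 mm.
Angle of view α = 2·arctan(d/2f) with d = 9.5000 mm and f = 33.16 mm.
d/2f = 0.14324; arctan(0.14324) ≈ 8.1519°, so α ≈ 16.3037°.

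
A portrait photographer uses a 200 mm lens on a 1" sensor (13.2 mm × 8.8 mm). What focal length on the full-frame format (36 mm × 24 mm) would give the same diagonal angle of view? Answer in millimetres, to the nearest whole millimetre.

545 mm

Sensor diagonal = √(13.2² + 8.8²) = √251.6800 ≈ 15.8644 mm.
Sensor diagonal = √(36² + 24²) = √1872.0000 ≈ 43.2666 mm.
Equal angle of view means equal diagonal/f ratio, so f₂ = f₁ · (diagonal₂/diagonal₁) = 200 × 43.2666/15.8644.
f₂ = 200 × 2.72727 ≈ 545.455 mm.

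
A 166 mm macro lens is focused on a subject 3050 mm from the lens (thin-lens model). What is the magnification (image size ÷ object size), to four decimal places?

0.0576×

Thin lens: 1/f = 1/dₒ + 1/dᵢ → 1/dᵢ = 1/166 − 1/3050 = 0.0056962 mm⁻¹, so dᵢ ≈ 175.5548 mm.
Magnification m = dᵢ/dₒ = 175.5548/3050 ≈ 0.05756.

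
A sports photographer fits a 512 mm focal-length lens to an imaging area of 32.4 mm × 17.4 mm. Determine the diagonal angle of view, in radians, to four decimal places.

0.0718 rad

Sensor diagonal = √(32.4² + 17.4²) = √1352.5200 ≈ 36.7766 mm.
Angle of view α = 2·arctan(d/2f) with d = 36.7766 mm and f = 512 mm.
d/2f = 0.03591; arctan(0.03591) ≈ 0.0359 rad, so α ≈ 0.0718 rad.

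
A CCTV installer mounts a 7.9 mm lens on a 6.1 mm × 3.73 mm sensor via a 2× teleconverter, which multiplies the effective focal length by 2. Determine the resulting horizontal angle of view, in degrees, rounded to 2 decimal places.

Effective focal length f = 7.9 × 2 = 15.8 mm.
α = 2·arctan(6.1 / (2 × 15.8)) = 2·arctan(0.19304) ≈ 21.8517°.

21.85°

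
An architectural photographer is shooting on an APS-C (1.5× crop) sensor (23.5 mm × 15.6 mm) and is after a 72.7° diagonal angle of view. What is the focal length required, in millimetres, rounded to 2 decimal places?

19.16 mm

Sensor diagonal = √(23.5² + 15.6²) = √795.6100 ≈ 28.2066 mm.
From α = 2·arctan(d/2f) we get f = d / (2·tan(α/2)).
With d = 28.2066 mm and α/2 = 36.35°, tan(α/2) ≈ 0.73592, so f ≈ 28.2066 / 1.47183 ≈ 19.1642 mm.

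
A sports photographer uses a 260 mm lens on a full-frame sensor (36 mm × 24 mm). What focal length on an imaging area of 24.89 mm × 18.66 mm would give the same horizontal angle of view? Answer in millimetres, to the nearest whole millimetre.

Equal angle of view means equal width/f ratio, so f₂ = f₁ · (width₂/width₁) = 260 × 24.89/36.
f₂ = 260 × 0.69139 ≈ 179.761 mm.

180 mm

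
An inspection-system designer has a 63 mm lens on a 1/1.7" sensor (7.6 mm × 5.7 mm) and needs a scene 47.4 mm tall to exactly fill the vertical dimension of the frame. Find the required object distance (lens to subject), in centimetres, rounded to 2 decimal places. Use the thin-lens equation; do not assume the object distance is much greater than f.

58.69 cm

Magnification m = h/W = dᵢ/dₒ; combined with 1/f = 1/dₒ + 1/dᵢ this gives dₒ = f·(1 + W/h).
dₒ = 63 mm × (1 + 47.4/5.7) = 63 × 9.3158 ≈ 586.895 mm = 58.6895 cm.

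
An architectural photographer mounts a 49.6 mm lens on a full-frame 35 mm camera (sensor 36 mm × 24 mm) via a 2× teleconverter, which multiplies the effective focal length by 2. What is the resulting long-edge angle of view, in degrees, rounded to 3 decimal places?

Effective focal length f = 49.6 × 2 = 99.2 mm.
α = 2·arctan(36 / (2 × 99.2)) = 2·arctan(0.18145) ≈ 20.5690°.

20.569°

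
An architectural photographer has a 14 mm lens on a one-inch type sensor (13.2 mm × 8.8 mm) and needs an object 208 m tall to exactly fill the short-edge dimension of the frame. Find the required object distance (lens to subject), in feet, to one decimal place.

W: 208 m = 208000 mm.
Magnification m = h/W = dᵢ/dₒ; combined with 1/f = 1/dₒ + 1/dᵢ this gives dₒ = f·(1 + W/h).
dₒ = 14 mm × (1 + 208000/8.8) = 14 × 23637.3636 ≈ 330923.091 mm = 330923.091/304.8 ft = 1085.71 ft.

1085.7 ft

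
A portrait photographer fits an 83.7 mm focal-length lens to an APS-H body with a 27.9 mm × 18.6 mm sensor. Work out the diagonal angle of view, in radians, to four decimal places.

Sensor diagonal = √(27.9² + 18.6²) = √1124.3700 ≈ 33.5316 mm.
Angle of view α = 2·arctan(d/2f) with d = 33.5316 mm and f = 83.7 mm.
d/2f = 0.20031; arctan(0.20031) ≈ 0.1977 rad, so α ≈ 0.3954 rad.

0.3954 rad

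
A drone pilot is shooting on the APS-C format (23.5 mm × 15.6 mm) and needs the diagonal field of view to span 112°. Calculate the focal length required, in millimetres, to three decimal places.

9.513 mm

Sensor diagonal = √(23.5² + 15.6²) = √795.6100 ≈ 28.2066 mm.
From α = 2·arctan(d/2f) we get f = d / (2·tan(α/2)).
With d = 28.2066 mm and α/2 = 56°, tan(α/2) ≈ 1.48256, so f ≈ 28.2066 / 2.96512 ≈ 9.5128 mm.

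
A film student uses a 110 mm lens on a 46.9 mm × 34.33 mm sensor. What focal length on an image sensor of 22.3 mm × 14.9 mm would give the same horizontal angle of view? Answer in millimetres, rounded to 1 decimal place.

Equal angle of view means equal width/f ratio, so f₂ = f₁ · (width₂/width₁) = 110 × 22.3/46.9.
f₂ = 110 × 0.47548 ≈ 52.303 mm.

52.3 mm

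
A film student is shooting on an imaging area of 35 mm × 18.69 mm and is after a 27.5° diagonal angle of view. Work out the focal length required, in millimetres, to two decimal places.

81.07 mm

Sensor diagonal = √(35² + 18.69²) = √1574.3161 ≈ 39.6777 mm.
From α = 2·arctan(d/2f) we get f = d / (2·tan(α/2)).
With d = 39.6777 mm and α/2 = 13.75°, tan(α/2) ≈ 0.24470, so f ≈ 39.6777 / 0.48940 ≈ 81.0746 mm.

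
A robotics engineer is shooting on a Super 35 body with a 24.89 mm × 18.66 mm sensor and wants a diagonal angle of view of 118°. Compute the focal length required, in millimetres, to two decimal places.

Sensor diagonal = √(24.89² + 18.66²) = √967.7077 ≈ 31.1080 mm.
From α = 2·arctan(d/2f) we get f = d / (2·tan(α/2)).
With d = 31.1080 mm and α/2 = 59°, tan(α/2) ≈ 1.66428, so f ≈ 31.1080 / 3.32856 ≈ 9.3458 mm.

9.35 mm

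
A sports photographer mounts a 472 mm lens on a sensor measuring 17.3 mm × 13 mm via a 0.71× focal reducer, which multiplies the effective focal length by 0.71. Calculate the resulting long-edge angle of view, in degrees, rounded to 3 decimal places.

Effective focal length f = 472 × 0.71 = 335.12 mm.
α = 2·arctan(17.3 / (2 × 335.12)) = 2·arctan(0.02581) ≈ 2.9571°.

2.957°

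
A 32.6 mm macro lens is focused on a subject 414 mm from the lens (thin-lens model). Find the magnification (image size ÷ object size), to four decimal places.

0.0855×

Thin lens: 1/f = 1/dₒ + 1/dᵢ → 1/dᵢ = 1/32.6 − 1/414 = 0.0282594 mm⁻¹, so dᵢ ≈ 35.3865 mm.
Magnification m = dᵢ/dₒ = 35.3865/414 ≈ 0.08547.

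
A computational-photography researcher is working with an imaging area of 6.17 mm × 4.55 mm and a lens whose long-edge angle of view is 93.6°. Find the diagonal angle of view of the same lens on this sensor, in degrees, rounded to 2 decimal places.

105.84°

From the long-edge AOV: f = 6.17 / (2·tan(46.8°)) = 6.17 / 2.12978 ≈ 2.8970 mm.
Sensor diagonal = √(6.17² + 4.55²) = √58.7714 ≈ 7.6663 mm.
Diagonal AOV = 2·arctan(7.6663 / (2 × 2.8970)) = 2·arctan(1.32313) ≈ 105.8373°.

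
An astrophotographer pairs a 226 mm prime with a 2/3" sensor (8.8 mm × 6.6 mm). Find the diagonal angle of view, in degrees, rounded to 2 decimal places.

Sensor diagonal = √(8.8² + 6.6²) = √121.0000 ≈ 11.0000 mm.
Angle of view α = 2·arctan(d/2f) with d = 11.0000 mm and f = 226 mm.
d/2f = 0.02434; arctan(0.02434) ≈ 1.3941°, so α ≈ 2.7882°.

2.79°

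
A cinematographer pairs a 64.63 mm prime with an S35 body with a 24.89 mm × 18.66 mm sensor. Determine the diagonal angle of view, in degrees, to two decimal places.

Sensor diagonal = √(24.89² + 18.66²) = √967.7077 ≈ 31.1080 mm.
Angle of view α = 2·arctan(d/2f) with d = 31.1080 mm and f = 64.63 mm.
d/2f = 0.24066; arctan(0.24066) ≈ 13.5316°, so α ≈ 27.0632°.

27.06°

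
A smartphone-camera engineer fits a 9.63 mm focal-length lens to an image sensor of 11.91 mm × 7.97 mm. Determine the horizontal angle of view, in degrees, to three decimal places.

Angle of view α = 2·arctan(w/2f) with w = 11.91 mm and f = 9.63 mm.
w/2f = 0.61838; arctan(0.61838) ≈ 31.7318°, so α ≈ 63.4636°.

63.464°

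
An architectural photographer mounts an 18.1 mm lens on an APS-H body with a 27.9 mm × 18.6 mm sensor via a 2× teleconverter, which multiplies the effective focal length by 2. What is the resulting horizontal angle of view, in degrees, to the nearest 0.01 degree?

Effective focal length f = 18.1 × 2 = 36.2 mm.
α = 2·arctan(27.9 / (2 × 36.2)) = 2·arctan(0.38536) ≈ 42.1492°.

42.15°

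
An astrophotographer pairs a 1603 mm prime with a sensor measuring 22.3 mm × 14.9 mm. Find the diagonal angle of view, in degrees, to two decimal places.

Sensor diagonal = √(22.3² + 14.9²) = √719.3000 ≈ 26.8198 mm.
Angle of view α = 2·arctan(d/2f) with d = 26.8198 mm and f = 1603 mm.
d/2f = 0.00837; arctan(0.00837) ≈ 0.4793°, so α ≈ 0.9586°.

0.96°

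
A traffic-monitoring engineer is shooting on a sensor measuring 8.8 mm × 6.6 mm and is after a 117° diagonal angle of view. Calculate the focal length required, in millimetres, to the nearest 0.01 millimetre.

Sensor diagonal = √(8.8² + 6.6²) = √121.0000 ≈ 11.0000 mm.
From α = 2·arctan(d/2f) we get f = d / (2·tan(α/2)).
With d = 11.0000 mm and α/2 = 58.5°, tan(α/2) ≈ 1.63185, so f ≈ 11.0000 / 3.26370 ≈ 3.3704 mm.

3.37 mm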